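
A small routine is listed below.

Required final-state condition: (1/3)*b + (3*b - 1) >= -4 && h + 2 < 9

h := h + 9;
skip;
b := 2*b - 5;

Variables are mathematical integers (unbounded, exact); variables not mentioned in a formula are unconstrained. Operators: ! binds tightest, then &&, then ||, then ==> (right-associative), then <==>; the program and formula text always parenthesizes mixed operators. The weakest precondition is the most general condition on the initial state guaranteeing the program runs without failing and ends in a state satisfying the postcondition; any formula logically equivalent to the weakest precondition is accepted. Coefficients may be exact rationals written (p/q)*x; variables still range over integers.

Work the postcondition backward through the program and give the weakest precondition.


Working backward. After the program, the postcondition (1/3)*b + (3*b - 1) >= -4 && h + 2 < 9 must hold; in canonical form it is (10/3)*b >= -3 && h < 7.
Before b := 2*b - 5: (20/3)*b >= 41/3 && h < 7
Before skip: (20/3)*b >= 41/3 && h < 7
Before h := h + 9: (20/3)*b >= 41/3 && h < -2
Answer: WP = (20/3)*b >= 41/3 && h < -2


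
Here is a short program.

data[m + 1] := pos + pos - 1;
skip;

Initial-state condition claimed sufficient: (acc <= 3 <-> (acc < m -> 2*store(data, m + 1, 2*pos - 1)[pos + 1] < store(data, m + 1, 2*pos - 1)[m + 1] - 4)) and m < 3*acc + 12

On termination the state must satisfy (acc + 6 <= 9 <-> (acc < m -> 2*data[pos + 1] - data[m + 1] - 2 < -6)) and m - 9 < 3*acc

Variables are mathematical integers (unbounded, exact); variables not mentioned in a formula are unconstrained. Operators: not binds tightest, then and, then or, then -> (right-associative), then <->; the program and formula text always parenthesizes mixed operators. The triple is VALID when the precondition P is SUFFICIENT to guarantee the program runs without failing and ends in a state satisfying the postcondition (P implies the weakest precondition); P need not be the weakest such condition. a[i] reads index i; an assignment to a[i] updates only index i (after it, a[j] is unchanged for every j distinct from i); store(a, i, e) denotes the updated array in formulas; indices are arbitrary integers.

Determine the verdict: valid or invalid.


Working backward. After the program, the postcondition (acc + 6 <= 9 <-> (acc < m -> 2*data[pos + 1] - data[m + 1] - 2 < -6)) and m - 9 < 3*acc must hold; in canonical form it is (acc <= 3 <-> (acc < m -> 2*data[pos + 1] < data[m + 1] - 4)) and m < 3*acc + 9.
Before skip: (acc <= 3 <-> (acc < m -> 2*data[pos + 1] < data[m + 1] - 4)) and m < 3*acc + 9
Before data[m + 1] := pos + pos - 1: (acc <= 3 <-> (acc < m -> 2*store(data, m + 1, 2*pos - 1)[pos + 1] < store(data, m + 1, 2*pos - 1)[m + 1] - 4)) and m < 3*acc + 9
The weakest precondition is (acc <= 3 <-> (acc < m -> 2*store(data, m + 1, 2*pos - 1)[pos + 1] < store(data, m + 1, 2*pos - 1)[m + 1] - 4)) and m < 3*acc + 9.
Check whether (acc <= 3 <-> (acc < m -> 2*store(data, m + 1, 2*pos - 1)[pos + 1] < store(data, m + 1, 2*pos - 1)[m + 1] - 4)) and m < 3*acc + 12 implies it.
Countermodel: at the initial state acc = 4, data = {[1] = 0, [22] = 3, elsewhere 3}, m = 21, pos = 0, the precondition holds but the weakest precondition fails.
Answer: invalid


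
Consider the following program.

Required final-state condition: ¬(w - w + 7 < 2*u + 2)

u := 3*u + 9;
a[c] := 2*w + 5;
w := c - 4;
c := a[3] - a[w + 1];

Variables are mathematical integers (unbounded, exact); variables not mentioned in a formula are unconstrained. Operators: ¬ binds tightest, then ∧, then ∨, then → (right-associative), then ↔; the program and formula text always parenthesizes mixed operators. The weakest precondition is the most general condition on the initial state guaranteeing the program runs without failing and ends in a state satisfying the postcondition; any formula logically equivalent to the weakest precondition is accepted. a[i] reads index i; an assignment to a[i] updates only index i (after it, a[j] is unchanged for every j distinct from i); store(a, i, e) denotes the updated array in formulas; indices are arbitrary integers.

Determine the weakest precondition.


Working backward. After the program, the postcondition ¬(w - w + 7 < 2*u + 2) must hold; in canonical form it is ¬(2*u > 5).
Before c := a[3] - a[w + 1]: ¬(2*u > 5)
Before w := c - 4: ¬(2*u > 5)
Before a[c] := 2*w + 5: ¬(2*u > 5)
Before u := 3*u + 9: ¬(6*u > -13)
Answer: WP = ¬(6*u > -13)


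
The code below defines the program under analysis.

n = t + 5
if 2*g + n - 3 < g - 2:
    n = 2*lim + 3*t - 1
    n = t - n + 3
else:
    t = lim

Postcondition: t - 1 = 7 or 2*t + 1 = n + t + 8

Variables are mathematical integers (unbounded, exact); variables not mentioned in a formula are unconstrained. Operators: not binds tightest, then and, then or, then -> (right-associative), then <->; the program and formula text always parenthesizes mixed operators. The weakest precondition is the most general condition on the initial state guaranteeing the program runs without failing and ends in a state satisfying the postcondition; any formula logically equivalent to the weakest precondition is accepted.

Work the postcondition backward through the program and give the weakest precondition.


Working backward. After the program, the postcondition t - 1 = 7 or 2*t + 1 = n + t + 8 must hold; in canonical form it is t = 8 or t = n + 7.
Then branch requires t = 8 or 2*lim + 3*t = 11; else branch requires lim = 8 or lim = n + 7.
Before the if: (g + n < 1 -> (t = 8 or 2*lim + 3*t = 11)) and ((not (g + n < 1)) -> (lim = 8 or lim = n + 7))
Before n := t + 5: (g + t < -4 -> (t = 8 or 2*lim + 3*t = 11)) and ((not (g + t < -4)) -> (lim = 8 or lim = t + 12))
Answer: WP = (g + t < -4 -> (t = 8 or 2*lim + 3*t = 11)) and ((not (g + t < -4)) -> (lim = 8 or lim = t + 12))


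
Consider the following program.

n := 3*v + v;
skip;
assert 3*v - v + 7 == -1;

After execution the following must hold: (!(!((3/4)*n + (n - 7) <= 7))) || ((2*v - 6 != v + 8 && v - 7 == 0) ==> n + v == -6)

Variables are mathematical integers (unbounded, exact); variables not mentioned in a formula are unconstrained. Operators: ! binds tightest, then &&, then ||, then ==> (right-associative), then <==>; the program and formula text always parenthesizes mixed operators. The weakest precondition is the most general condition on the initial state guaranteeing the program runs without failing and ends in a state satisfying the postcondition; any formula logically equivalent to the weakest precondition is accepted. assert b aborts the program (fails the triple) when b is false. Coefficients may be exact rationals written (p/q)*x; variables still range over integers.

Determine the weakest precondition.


Working backward. After the program, the postcondition (!(!((3/4)*n + (n - 7) <= 7))) || ((2*v - 6 != v + 8 && v - 7 == 0) ==> n + v == -6) must hold; in canonical form it is (7/4)*n <= 14 || ((v != 14 && v == 7) ==> n + v == -6).
Before assert 3*v - v + 7 == -1: 2*v == -8 && ((7/4)*n <= 14 || ((v != 14 && v == 7) ==> n + v == -6))
Before skip: 2*v == -8 && ((7/4)*n <= 14 || ((v != 14 && v == 7) ==> n + v == -6))
Before n := 3*v + v: 2*v == -8 && (7*v <= 14 || ((v != 14 && v == 7) ==> 5*v == -6))
Answer: WP = 2*v == -8 && (7*v <= 14 || ((v != 14 && v == 7) ==> 5*v == -6))


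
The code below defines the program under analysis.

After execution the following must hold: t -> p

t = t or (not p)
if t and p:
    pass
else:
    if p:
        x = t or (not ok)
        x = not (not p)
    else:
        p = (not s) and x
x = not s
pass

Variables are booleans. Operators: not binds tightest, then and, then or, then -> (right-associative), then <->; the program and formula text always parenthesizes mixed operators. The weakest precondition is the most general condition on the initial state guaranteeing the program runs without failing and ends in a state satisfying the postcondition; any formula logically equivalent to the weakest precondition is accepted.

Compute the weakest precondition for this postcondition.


Working backward. After the program, t -> p must hold.
Before skip: t -> p
Before x := not s: t -> p
Then branch requires t -> p; else branch requires (p -> (t -> p)) and ((not p) -> (t -> ((not s) and x))).
Before the if: ((t and p) -> (t -> p)) and ((not (t and p)) -> ((p -> (t -> p)) and ((not p) -> (t -> ((not s) and x)))))
Before t := t or (not p): (((t or (not p)) and p) -> ((t or (not p)) -> p)) and ((not ((t or (not p)) and p)) -> ((p -> ((t or (not p)) -> p)) and ((not p) -> ((t or (not p)) -> ((not s) and x)))))
Answer: WP = (((t or (not p)) and p) -> ((t or (not p)) -> p)) and ((not ((t or (not p)) and p)) -> ((p -> ((t or (not p)) -> p)) and ((not p) -> ((t or (not p)) -> ((not s) and x)))))


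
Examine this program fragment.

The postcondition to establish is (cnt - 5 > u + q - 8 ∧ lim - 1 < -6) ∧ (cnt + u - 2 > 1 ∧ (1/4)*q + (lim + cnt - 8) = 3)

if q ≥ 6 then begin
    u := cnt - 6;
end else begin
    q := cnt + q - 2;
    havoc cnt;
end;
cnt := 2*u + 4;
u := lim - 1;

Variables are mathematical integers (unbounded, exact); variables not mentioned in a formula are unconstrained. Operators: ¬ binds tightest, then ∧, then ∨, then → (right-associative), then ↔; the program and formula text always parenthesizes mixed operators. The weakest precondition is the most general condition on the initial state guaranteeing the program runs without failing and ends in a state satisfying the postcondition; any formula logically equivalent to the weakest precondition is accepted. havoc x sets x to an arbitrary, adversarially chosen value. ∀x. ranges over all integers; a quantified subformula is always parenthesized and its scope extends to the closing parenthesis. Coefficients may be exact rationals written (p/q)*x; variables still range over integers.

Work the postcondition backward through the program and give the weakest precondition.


Working backward. After the program, the postcondition (cnt - 5 > u + q - 8 ∧ lim - 1 < -6) ∧ (cnt + u - 2 > 1 ∧ (1/4)*q + (lim + cnt - 8) = 3) must hold; in canonical form it is cnt > q + u - 3 ∧ lim < -5 ∧ cnt + u > 3 ∧ cnt + lim + (1/4)*q = 11.
Before u := lim - 1: cnt > lim + q - 4 ∧ lim < -5 ∧ cnt + lim > 4 ∧ cnt + lim + (1/4)*q = 11
Before cnt := 2*u + 4: 2*u > lim + q - 8 ∧ lim < -5 ∧ lim + 2*u > 0 ∧ lim + (1/4)*q + 2*u = 7
Then branch requires 2*cnt > lim + q + 4 ∧ lim < -5 ∧ 2*cnt + lim > 12 ∧ 2*cnt + lim + (1/4)*q = 19; else branch requires 2*u > cnt + lim + q - 10 ∧ lim < -5 ∧ lim + 2*u > 0 ∧ (1/4)*cnt + lim + (1/4)*q + 2*u = 15/2.
Before the if: (q ≥ 6 → (2*cnt > lim + q + 4 ∧ lim < -5 ∧ 2*cnt + lim > 12 ∧ 2*cnt + lim + (1/4)*q = 19)) ∧ ((¬(q ≥ 6)) → (2*u > cnt + lim + q - 10 ∧ lim < -5 ∧ lim + 2*u > 0 ∧ (1/4)*cnt + lim + (1/4)*q + 2*u = 15/2))
Answer: WP = (q ≥ 6 → (2*cnt > lim + q + 4 ∧ lim < -5 ∧ 2*cnt + lim > 12 ∧ 2*cnt + lim + (1/4)*q = 19)) ∧ ((¬(q ≥ 6)) → (2*u > cnt + lim + q - 10 ∧ lim < -5 ∧ lim + 2*u > 0 ∧ (1/4)*cnt + lim + (1/4)*q + 2*u = 15/2))


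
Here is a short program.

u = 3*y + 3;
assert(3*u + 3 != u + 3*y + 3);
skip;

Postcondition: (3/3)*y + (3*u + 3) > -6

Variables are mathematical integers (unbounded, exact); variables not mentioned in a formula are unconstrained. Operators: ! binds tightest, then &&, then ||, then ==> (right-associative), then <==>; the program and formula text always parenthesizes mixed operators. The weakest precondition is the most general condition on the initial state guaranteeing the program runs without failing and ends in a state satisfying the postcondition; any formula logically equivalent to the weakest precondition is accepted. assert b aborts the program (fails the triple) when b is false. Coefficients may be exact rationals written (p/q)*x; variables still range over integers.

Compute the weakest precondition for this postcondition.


Working backward. After the program, the postcondition (3/3)*y + (3*u + 3) > -6 must hold; in canonical form it is 3*u + y > -9.
Before skip: 3*u + y > -9
Before assert 3*u + 3 != u + 3*y + 3: 2*u != 3*y && 3*u + y > -9
Before u := 3*y + 3: 3*y != -6 && 10*y > -18
Answer: WP = 3*y != -6 && 10*y > -18


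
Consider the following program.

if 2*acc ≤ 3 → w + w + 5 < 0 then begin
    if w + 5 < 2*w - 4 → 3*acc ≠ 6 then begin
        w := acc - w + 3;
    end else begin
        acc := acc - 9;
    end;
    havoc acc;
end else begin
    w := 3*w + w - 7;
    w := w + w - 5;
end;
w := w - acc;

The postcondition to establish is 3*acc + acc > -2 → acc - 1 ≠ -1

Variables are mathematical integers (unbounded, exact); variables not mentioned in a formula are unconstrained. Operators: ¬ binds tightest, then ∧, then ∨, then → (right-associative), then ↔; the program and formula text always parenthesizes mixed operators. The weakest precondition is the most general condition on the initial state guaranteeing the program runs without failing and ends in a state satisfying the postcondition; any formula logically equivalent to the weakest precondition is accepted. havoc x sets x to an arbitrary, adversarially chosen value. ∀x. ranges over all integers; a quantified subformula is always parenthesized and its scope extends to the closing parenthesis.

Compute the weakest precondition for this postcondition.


Working backward. After the program, the postcondition 3*acc + acc > -2 → acc - 1 ≠ -1 must hold; in canonical form it is 4*acc > -2 → acc ≠ 0.
Before w := w - acc: 4*acc > -2 → acc ≠ 0
Then branch requires ((w > 9 → 3*acc ≠ 6) → (∀acc_1. (4*acc_1 > -2 → acc_1 ≠ 0))) ∧ ((¬(w > 9 → 3*acc ≠ 6)) → (∀acc_1. (4*acc_1 > -2 → acc_1 ≠ 0))); else branch requires 4*acc > -2 → acc ≠ 0.
Before the if: ((2*acc ≤ 3 → 2*w < -5) → (((w > 9 → 3*acc ≠ 6) → (∀acc_1. (4*acc_1 > -2 → acc_1 ≠ 0))) ∧ ((¬(w > 9 → 3*acc ≠ 6)) → (∀acc_1. (4*acc_1 > -2 → acc_1 ≠ 0))))) ∧ ((¬(2*acc ≤ 3 → 2*w < -5)) → (4*acc > -2 → acc ≠ 0))
Answer: WP = ((2*acc ≤ 3 → 2*w < -5) → (((w > 9 → 3*acc ≠ 6) → (∀acc_1. (4*acc_1 > -2 → acc_1 ≠ 0))) ∧ ((¬(w > 9 → 3*acc ≠ 6)) → (∀acc_1. (4*acc_1 > -2 → acc_1 ≠ 0))))) ∧ ((¬(2*acc ≤ 3 → 2*w < -5)) → (4*acc > -2 → acc ≠ 0))


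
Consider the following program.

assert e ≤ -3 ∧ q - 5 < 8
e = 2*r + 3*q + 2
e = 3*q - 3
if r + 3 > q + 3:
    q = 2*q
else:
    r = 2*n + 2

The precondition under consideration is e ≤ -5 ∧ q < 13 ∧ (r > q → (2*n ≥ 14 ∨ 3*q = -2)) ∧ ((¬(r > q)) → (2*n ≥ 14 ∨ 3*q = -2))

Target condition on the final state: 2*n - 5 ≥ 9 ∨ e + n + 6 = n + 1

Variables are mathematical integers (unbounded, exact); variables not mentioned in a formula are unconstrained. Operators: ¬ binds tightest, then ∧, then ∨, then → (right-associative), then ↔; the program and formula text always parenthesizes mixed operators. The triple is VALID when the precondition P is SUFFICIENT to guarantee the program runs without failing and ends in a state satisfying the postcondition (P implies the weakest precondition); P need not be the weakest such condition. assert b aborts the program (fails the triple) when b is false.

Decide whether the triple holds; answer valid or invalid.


Working backward. After the program, the postcondition 2*n - 5 ≥ 9 ∨ e + n + 6 = n + 1 must hold; in canonical form it is 2*n ≥ 14 ∨ e = -5.
Then branch requires 2*n ≥ 14 ∨ e = -5; else branch requires 2*n ≥ 14 ∨ e = -5.
Before the if: (r > q → (2*n ≥ 14 ∨ e = -5)) ∧ ((¬(r > q)) → (2*n ≥ 14 ∨ e = -5))
Before e := 3*q - 3: (r > q → (2*n ≥ 14 ∨ 3*q = -2)) ∧ ((¬(r > q)) → (2*n ≥ 14 ∨ 3*q = -2))
Before e := 2*r + 3*q + 2: (r > q → (2*n ≥ 14 ∨ 3*q = -2)) ∧ ((¬(r > q)) → (2*n ≥ 14 ∨ 3*q = -2))
Before assert e ≤ -3 ∧ q - 5 < 8: e ≤ -3 ∧ q < 13 ∧ (r > q → (2*n ≥ 14 ∨ 3*q = -2)) ∧ ((¬(r > q)) → (2*n ≥ 14 ∨ 3*q = -2))
The weakest precondition is e ≤ -3 ∧ q < 13 ∧ (r > q → (2*n ≥ 14 ∨ 3*q = -2)) ∧ ((¬(r > q)) → (2*n ≥ 14 ∨ 3*q = -2)).
Check whether e ≤ -5 ∧ q < 13 ∧ (r > q → (2*n ≥ 14 ∨ 3*q = -2)) ∧ ((¬(r > q)) → (2*n ≥ 14 ∨ 3*q = -2)) implies it.
Every state satisfying the precondition satisfies the weakest precondition: the implication holds.
Answer: valid


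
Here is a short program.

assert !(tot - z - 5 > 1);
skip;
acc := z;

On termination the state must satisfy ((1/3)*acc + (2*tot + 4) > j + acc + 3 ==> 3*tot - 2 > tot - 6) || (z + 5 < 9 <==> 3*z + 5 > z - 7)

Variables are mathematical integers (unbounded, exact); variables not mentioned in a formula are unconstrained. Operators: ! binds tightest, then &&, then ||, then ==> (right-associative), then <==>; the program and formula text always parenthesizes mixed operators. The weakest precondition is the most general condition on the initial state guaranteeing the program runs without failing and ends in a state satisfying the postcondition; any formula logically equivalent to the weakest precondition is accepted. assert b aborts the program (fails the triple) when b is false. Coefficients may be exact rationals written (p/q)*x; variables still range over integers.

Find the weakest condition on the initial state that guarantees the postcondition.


Working backward. After the program, the postcondition ((1/3)*acc + (2*tot + 4) > j + acc + 3 ==> 3*tot - 2 > tot - 6) || (z + 5 < 9 <==> 3*z + 5 > z - 7) must hold; in canonical form it is (2*tot > (2/3)*acc + j - 1 ==> 2*tot > -4) || (z < 4 <==> 2*z > -12).
Before acc := z: (2*tot > j + (2/3)*z - 1 ==> 2*tot > -4) || (z < 4 <==> 2*z > -12)
Before skip: (2*tot > j + (2/3)*z - 1 ==> 2*tot > -4) || (z < 4 <==> 2*z > -12)
Before assert !(tot - z - 5 > 1): (!(tot > z + 6)) && ((2*tot > j + (2/3)*z - 1 ==> 2*tot > -4) || (z < 4 <==> 2*z > -12))
Answer: WP = (!(tot > z + 6)) && ((2*tot > j + (2/3)*z - 1 ==> 2*tot > -4) || (z < 4 <==> 2*z > -12))


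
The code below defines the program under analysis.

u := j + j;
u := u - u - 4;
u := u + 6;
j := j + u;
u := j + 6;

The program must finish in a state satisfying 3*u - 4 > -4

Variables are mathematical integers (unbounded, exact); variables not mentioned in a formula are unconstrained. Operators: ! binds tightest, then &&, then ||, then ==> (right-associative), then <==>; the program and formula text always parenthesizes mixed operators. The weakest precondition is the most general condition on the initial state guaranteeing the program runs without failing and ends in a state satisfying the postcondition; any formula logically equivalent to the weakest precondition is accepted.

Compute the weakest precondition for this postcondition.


Working backward. After the program, the postcondition 3*u - 4 > -4 must hold; in canonical form it is 3*u > 0.
Before u := j + 6: 3*j > -18
Before j := j + u: 3*j + 3*u > -18
Before u := u + 6: 3*j + 3*u > -36
Before u := u - u - 4: 3*j > -24
Before u := j + j: 3*j > -24
Answer: WP = 3*j > -24


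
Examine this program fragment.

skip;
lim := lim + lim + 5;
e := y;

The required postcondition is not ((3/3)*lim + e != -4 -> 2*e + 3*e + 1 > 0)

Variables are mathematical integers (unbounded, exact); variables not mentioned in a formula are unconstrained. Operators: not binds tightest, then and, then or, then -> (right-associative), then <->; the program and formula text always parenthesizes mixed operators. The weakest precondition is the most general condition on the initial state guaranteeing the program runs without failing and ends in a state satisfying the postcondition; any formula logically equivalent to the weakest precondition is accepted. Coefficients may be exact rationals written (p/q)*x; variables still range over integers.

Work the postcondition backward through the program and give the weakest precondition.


Working backward. After the program, the postcondition not ((3/3)*lim + e != -4 -> 2*e + 3*e + 1 > 0) must hold; in canonical form it is not (e + lim != -4 -> 5*e > -1).
Before e := y: not (lim + y != -4 -> 5*y > -1)
Before lim := lim + lim + 5: not (2*lim + y != -9 -> 5*y > -1)
Before skip: not (2*lim + y != -9 -> 5*y > -1)
Answer: WP = not (2*lim + y != -9 -> 5*y > -1)


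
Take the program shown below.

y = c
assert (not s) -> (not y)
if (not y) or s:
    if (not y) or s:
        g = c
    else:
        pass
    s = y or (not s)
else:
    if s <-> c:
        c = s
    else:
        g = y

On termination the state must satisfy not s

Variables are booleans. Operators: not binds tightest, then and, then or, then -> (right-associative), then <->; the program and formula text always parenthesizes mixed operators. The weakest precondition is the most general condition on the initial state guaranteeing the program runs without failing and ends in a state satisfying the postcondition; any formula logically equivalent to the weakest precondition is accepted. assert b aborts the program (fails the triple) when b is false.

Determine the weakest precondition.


Working backward. After the program, not s must hold.
Then branch requires (((not y) or s) -> (not (y or (not s)))) and ((not ((not y) or s)) -> (not (y or (not s)))); else branch requires ((s <-> c) -> (not s)) and ((not (s <-> c)) -> (not s)).
Before the if: (((not y) or s) -> ((((not y) or s) -> (not (y or (not s)))) and ((not ((not y) or s)) -> (not (y or (not s)))))) and ((not ((not y) or s)) -> (((s <-> c) -> (not s)) and ((not (s <-> c)) -> (not s))))
Before assert (not s) -> (not y): ((not s) -> (not y)) and (((not y) or s) -> ((((not y) or s) -> (not (y or (not s)))) and ((not ((not y) or s)) -> (not (y or (not s)))))) and ((not ((not y) or s)) -> (((s <-> c) -> (not s)) and ((not (s <-> c)) -> (not s))))
Before y := c: ((not s) -> (not c)) and (((not c) or s) -> ((((not c) or s) -> (not (c or (not s)))) and ((not ((not c) or s)) -> (not (c or (not s)))))) and ((not ((not c) or s)) -> (((s <-> c) -> (not s)) and ((not (s <-> c)) -> (not s))))
Answer: WP = ((not s) -> (not c)) and (((not c) or s) -> ((((not c) or s) -> (not (c or (not s)))) and ((not ((not c) or s)) -> (not (c or (not s)))))) and ((not ((not c) or s)) -> (((s <-> c) -> (not s)) and ((not (s <-> c)) -> (not s))))


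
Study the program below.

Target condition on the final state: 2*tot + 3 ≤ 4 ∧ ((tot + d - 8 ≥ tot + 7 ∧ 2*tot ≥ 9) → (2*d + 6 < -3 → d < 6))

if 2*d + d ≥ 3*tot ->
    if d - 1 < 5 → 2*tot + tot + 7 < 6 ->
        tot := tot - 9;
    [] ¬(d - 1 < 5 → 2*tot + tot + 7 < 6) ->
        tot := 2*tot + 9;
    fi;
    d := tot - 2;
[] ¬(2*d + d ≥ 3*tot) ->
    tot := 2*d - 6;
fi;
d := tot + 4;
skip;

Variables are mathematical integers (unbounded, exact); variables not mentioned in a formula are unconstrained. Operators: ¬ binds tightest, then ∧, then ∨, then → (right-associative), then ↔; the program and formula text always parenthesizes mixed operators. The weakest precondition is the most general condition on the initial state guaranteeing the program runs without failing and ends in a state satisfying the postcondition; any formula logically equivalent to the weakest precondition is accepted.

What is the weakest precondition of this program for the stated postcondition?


Working backward. After the program, the postcondition 2*tot + 3 ≤ 4 ∧ ((tot + d - 8 ≥ tot + 7 ∧ 2*tot ≥ 9) → (2*d + 6 < -3 → d < 6)) must hold; in canonical form it is 2*tot ≤ 1 ∧ ((d ≥ 15 ∧ 2*tot ≥ 9) → (2*d < -9 → d < 6)).
Before skip: 2*tot ≤ 1 ∧ ((d ≥ 15 ∧ 2*tot ≥ 9) → (2*d < -9 → d < 6))
Before d := tot + 4: 2*tot ≤ 1 ∧ ((tot ≥ 11 ∧ 2*tot ≥ 9) → (2*tot < -17 → tot < 2))
Then branch requires ((d < 6 → 3*tot < -1) → (2*tot ≤ 19 ∧ ((tot ≥ 20 ∧ 2*tot ≥ 27) → (2*tot < 1 → tot < 11)))) ∧ ((¬(d < 6 → 3*tot < -1)) → (4*tot ≤ -17 ∧ ((2*tot ≥ 2 ∧ 4*tot ≥ -9) → (4*tot < -35 → 2*tot < -7)))); else branch requires 4*d ≤ 13 ∧ ((2*d ≥ 17 ∧ 4*d ≥ 21) → (4*d < -5 → 2*d < 8)).
Before the if: (3*d ≥ 3*tot → (((d < 6 → 3*tot < -1) → (2*tot ≤ 19 ∧ ((tot ≥ 20 ∧ 2*tot ≥ 27) → (2*tot < 1 → tot < 11)))) ∧ ((¬(d < 6 → 3*tot < -1)) → (4*tot ≤ -17 ∧ ((2*tot ≥ 2 ∧ 4*tot ≥ -9) → (4*tot < -35 → 2*tot < -7)))))) ∧ ((¬(3*d ≥ 3*tot)) → (4*d ≤ 13 ∧ ((2*d ≥ 17 ∧ 4*d ≥ 21) → (4*d < -5 → 2*d < 8))))
Answer: WP = (3*d ≥ 3*tot → (((d < 6 → 3*tot < -1) → (2*tot ≤ 19 ∧ ((tot ≥ 20 ∧ 2*tot ≥ 27) → (2*tot < 1 → tot < 11)))) ∧ ((¬(d < 6 → 3*tot < -1)) → (4*tot ≤ -17 ∧ ((2*tot ≥ 2 ∧ 4*tot ≥ -9) → (4*tot < -35 → 2*tot < -7)))))) ∧ ((¬(3*d ≥ 3*tot)) → (4*d ≤ 13 ∧ ((2*d ≥ 17 ∧ 4*d ≥ 21) → (4*d < -5 → 2*d < 8))))


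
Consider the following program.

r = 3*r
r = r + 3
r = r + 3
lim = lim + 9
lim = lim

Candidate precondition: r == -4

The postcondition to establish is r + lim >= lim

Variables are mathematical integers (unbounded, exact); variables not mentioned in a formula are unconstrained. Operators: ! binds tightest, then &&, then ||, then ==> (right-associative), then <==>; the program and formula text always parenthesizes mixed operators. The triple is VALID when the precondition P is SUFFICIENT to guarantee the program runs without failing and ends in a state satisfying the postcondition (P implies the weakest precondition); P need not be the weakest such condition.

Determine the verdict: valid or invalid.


Working backward. After the program, the postcondition r + lim >= lim must hold; in canonical form it is r >= 0.
Before lim := lim: r >= 0
Before lim := lim + 9: r >= 0
Before r := r + 3: r >= -3
Before r := r + 3: r >= -6
Before r := 3*r: 3*r >= -6
The weakest precondition is 3*r >= -6.
Check whether r == -4 implies it.
Countermodel: at the initial state r = -4, the precondition holds but the weakest precondition fails.
Answer: invalid


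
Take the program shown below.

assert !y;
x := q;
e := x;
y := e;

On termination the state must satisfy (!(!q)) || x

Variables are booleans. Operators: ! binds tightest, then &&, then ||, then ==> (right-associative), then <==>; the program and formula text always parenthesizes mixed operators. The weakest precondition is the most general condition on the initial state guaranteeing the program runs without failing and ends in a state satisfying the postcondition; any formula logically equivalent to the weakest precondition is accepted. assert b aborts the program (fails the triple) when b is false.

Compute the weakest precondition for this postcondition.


Working backward. After the program, the postcondition (!(!q)) || x must hold; in canonical form it is q || x.
Before y := e: q || x
Before e := x: q || x
Before x := q: q
Before assert !y: (!y) && q
Answer: WP = (!y) && q


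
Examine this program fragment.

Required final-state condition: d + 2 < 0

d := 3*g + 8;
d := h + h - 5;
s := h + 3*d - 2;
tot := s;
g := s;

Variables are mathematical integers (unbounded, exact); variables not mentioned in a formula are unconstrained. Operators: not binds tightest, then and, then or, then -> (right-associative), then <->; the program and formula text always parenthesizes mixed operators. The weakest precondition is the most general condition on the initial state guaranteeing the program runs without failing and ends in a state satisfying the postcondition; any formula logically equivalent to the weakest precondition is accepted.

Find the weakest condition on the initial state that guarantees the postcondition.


Working backward. After the program, the postcondition d + 2 < 0 must hold; in canonical form it is d < -2.
Before g := s: d < -2
Before tot := s: d < -2
Before s := h + 3*d - 2: d < -2
Before d := h + h - 5: 2*h < 3
Before d := 3*g + 8: 2*h < 3
Answer: WP = 2*h < 3


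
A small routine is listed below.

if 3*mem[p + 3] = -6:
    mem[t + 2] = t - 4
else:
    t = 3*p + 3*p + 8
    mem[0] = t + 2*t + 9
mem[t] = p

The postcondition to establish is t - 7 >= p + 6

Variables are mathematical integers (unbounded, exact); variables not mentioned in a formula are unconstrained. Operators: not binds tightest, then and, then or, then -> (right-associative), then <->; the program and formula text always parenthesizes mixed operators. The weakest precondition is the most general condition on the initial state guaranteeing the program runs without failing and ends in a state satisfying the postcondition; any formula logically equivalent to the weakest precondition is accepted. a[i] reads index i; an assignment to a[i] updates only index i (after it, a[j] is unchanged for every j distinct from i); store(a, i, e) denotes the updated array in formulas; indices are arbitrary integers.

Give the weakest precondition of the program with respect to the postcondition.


Working backward. After the program, the postcondition t - 7 >= p + 6 must hold; in canonical form it is t >= p + 13.
Before mem[t] := p: t >= p + 13
Then branch requires t >= p + 13; else branch requires 5*p >= 5.
Before the if: (3*mem[p + 3] = -6 -> t >= p + 13) and ((not (3*mem[p + 3] = -6)) -> 5*p >= 5)
Answer: WP = (3*mem[p + 3] = -6 -> t >= p + 13) and ((not (3*mem[p + 3] = -6)) -> 5*p >= 5)


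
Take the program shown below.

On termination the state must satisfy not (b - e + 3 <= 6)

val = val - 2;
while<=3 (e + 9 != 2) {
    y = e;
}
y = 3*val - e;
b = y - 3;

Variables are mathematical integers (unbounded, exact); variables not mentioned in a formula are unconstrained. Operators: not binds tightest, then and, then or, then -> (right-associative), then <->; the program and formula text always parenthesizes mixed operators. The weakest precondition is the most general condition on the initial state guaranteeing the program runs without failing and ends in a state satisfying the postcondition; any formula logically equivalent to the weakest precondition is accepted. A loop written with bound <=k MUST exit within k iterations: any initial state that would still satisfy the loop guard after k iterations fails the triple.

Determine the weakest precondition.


Working backward. After the program, the postcondition not (b - e + 3 <= 6) must hold; in canonical form it is not (b <= e + 3).
Before b := y - 3: not (y <= e + 6)
Before y := 3*val - e: not (3*val <= 2*e + 6)
Before the loop (bound <=3), unroll the exhaustion recursion (WP_0 = exit-now case; WP_j = one more guarded iteration, up to j = 3):
  WP_0: (not (e != -7)) and (not (3*val <= 2*e + 6))
  WP_1: (e != -7 -> ((not (e != -7)) and (not (3*val <= 2*e + 6)))) and ((not (e != -7)) -> (not (3*val <= 2*e + 6)))
  WP_2: (e != -7 -> ((e != -7 -> ((not (e != -7)) and (not (3*val <= 2*e + 6)))) and ((not (e != -7)) -> (not (3*val <= 2*e + 6))))) and ((not (e != -7)) -> (not (3*val <= 2*e + 6)))
  WP_3: (e != -7 -> ((e != -7 -> ((e != -7 -> ((not (e != -7)) and (not (3*val <= 2*e + 6)))) and ((not (e != -7)) -> (not (3*val <= 2*e + 6))))) and ((not (e != -7)) -> (not (3*val <= 2*e + 6))))) and ((not (e != -7)) -> (not (3*val <= 2*e + 6)))
So before the loop: (e != -7 -> ((e != -7 -> ((e != -7 -> ((not (e != -7)) and (not (3*val <= 2*e + 6)))) and ((not (e != -7)) -> (not (3*val <= 2*e + 6))))) and ((not (e != -7)) -> (not (3*val <= 2*e + 6))))) and ((not (e != -7)) -> (not (3*val <= 2*e + 6)))
Before val := val - 2: (e != -7 -> ((e != -7 -> ((e != -7 -> ((not (e != -7)) and (not (3*val <= 2*e + 12)))) and ((not (e != -7)) -> (not (3*val <= 2*e + 12))))) and ((not (e != -7)) -> (not (3*val <= 2*e + 12))))) and ((not (e != -7)) -> (not (3*val <= 2*e + 12)))
Answer: WP = (e != -7 -> ((e != -7 -> ((e != -7 -> ((not (e != -7)) and (not (3*val <= 2*e + 12)))) and ((not (e != -7)) -> (not (3*val <= 2*e + 12))))) and ((not (e != -7)) -> (not (3*val <= 2*e + 12))))) and ((not (e != -7)) -> (not (3*val <= 2*e + 12)))


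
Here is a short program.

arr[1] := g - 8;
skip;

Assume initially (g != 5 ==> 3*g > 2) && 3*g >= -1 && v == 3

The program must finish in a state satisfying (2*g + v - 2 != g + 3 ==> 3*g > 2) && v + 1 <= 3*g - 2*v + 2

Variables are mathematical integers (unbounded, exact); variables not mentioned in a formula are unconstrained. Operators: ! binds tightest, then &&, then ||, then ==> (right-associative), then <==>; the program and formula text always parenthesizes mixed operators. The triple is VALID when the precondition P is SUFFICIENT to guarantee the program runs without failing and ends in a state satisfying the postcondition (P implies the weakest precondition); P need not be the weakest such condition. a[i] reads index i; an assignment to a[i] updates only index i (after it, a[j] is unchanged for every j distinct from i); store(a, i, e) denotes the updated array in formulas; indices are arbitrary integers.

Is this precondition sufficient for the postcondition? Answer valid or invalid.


Working backward. After the program, the postcondition (2*g + v - 2 != g + 3 ==> 3*g > 2) && v + 1 <= 3*g - 2*v + 2 must hold; in canonical form it is (g + v != 5 ==> 3*g > 2) && 3*v <= 3*g + 1.
Before skip: (g + v != 5 ==> 3*g > 2) && 3*v <= 3*g + 1
Before arr[1] := g - 8: (g + v != 5 ==> 3*g > 2) && 3*v <= 3*g + 1
The weakest precondition is (g + v != 5 ==> 3*g > 2) && 3*v <= 3*g + 1.
Check whether (g != 5 ==> 3*g > 2) && 3*g >= -1 && v == 3 implies it.
Countermodel: at the initial state g = 1, v = 3, the precondition holds but the weakest precondition fails.
Answer: invalid


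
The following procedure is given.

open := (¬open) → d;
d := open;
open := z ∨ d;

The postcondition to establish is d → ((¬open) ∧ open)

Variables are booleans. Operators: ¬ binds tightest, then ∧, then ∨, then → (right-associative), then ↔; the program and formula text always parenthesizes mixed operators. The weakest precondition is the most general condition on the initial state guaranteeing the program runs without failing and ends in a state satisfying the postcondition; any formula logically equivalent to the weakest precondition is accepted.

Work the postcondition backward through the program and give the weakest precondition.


Working backward. After the program, the postcondition d → ((¬open) ∧ open) must hold; in canonical form it is ¬d.
Before open := z ∨ d: ¬d
Before d := open: ¬open
Before open := (¬open) → d: ¬((¬open) → d)
Answer: WP = ¬((¬open) → d)


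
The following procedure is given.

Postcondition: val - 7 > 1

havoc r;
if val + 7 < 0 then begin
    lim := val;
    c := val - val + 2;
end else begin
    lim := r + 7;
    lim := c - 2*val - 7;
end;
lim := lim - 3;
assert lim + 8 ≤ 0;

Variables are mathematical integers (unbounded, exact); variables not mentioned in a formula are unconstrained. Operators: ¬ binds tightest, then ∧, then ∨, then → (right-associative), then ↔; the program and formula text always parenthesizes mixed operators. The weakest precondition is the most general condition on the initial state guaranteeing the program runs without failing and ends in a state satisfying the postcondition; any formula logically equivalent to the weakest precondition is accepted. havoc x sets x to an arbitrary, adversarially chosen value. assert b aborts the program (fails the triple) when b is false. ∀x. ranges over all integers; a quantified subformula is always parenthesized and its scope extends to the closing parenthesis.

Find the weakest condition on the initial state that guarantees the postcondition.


Working backward. After the program, the postcondition val - 7 > 1 must hold; in canonical form it is val > 8.
Before assert lim + 8 ≤ 0: lim ≤ -8 ∧ val > 8
Before lim := lim - 3: lim ≤ -5 ∧ val > 8
Then branch requires val ≤ -5 ∧ val > 8; else branch requires c ≤ 2*val + 2 ∧ val > 8.
Before the if: (val < -7 → (val ≤ -5 ∧ val > 8)) ∧ ((¬(val < -7)) → (c ≤ 2*val + 2 ∧ val > 8))
Before havoc r: (val < -7 → (val ≤ -5 ∧ val > 8)) ∧ ((¬(val < -7)) → (c ≤ 2*val + 2 ∧ val > 8))
Answer: WP = (val < -7 → (val ≤ -5 ∧ val > 8)) ∧ ((¬(val < -7)) → (c ≤ 2*val + 2 ∧ val > 8))


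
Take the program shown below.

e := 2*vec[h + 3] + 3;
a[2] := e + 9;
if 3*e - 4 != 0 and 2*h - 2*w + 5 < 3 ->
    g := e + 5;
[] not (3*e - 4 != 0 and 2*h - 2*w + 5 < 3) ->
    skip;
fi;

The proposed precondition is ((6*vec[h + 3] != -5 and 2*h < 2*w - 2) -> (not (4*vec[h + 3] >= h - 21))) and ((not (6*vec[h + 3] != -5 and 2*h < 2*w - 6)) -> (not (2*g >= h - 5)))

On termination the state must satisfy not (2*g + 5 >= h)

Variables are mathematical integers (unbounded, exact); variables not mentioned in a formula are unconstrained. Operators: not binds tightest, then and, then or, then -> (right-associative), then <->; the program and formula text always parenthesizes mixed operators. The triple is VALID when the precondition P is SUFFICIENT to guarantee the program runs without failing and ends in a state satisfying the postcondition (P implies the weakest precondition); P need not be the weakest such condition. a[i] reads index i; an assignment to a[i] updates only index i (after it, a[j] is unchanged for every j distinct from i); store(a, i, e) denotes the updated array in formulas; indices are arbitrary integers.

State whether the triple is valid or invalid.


Working backward. After the program, the postcondition not (2*g + 5 >= h) must hold; in canonical form it is not (2*g >= h - 5).
Then branch requires not (2*e >= h - 15); else branch requires not (2*g >= h - 5).
Before the if: ((3*e != 4 and 2*h < 2*w - 2) -> (not (2*e >= h - 15))) and ((not (3*e != 4 and 2*h < 2*w - 2)) -> (not (2*g >= h - 5)))
Before a[2] := e + 9: ((3*e != 4 and 2*h < 2*w - 2) -> (not (2*e >= h - 15))) and ((not (3*e != 4 and 2*h < 2*w - 2)) -> (not (2*g >= h - 5)))
Before e := 2*vec[h + 3] + 3: ((6*vec[h + 3] != -5 and 2*h < 2*w - 2) -> (not (4*vec[h + 3] >= h - 21))) and ((not (6*vec[h + 3] != -5 and 2*h < 2*w - 2)) -> (not (2*g >= h - 5)))
The weakest precondition is ((6*vec[h + 3] != -5 and 2*h < 2*w - 2) -> (not (4*vec[h + 3] >= h - 21))) and ((not (6*vec[h + 3] != -5 and 2*h < 2*w - 2)) -> (not (2*g >= h - 5))).
Check whether ((6*vec[h + 3] != -5 and 2*h < 2*w - 2) -> (not (4*vec[h + 3] >= h - 21))) and ((not (6*vec[h + 3] != -5 and 2*h < 2*w - 6)) -> (not (2*g >= h - 5))) implies it.
Every state satisfying the precondition satisfies the weakest precondition: the implication holds.
Answer: valid


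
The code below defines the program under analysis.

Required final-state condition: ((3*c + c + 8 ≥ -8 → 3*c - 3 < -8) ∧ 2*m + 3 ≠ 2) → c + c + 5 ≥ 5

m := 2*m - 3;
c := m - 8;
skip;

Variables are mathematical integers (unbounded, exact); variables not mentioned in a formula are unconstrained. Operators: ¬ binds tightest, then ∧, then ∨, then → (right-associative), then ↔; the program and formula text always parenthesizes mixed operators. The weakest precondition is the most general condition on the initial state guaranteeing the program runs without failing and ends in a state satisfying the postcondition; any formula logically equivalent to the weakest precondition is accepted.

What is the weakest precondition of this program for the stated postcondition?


Working backward. After the program, the postcondition ((3*c + c + 8 ≥ -8 → 3*c - 3 < -8) ∧ 2*m + 3 ≠ 2) → c + c + 5 ≥ 5 must hold; in canonical form it is ((4*c ≥ -16 → 3*c < -5) ∧ 2*m ≠ -1) → 2*c ≥ 0.
Before skip: ((4*c ≥ -16 → 3*c < -5) ∧ 2*m ≠ -1) → 2*c ≥ 0
Before c := m - 8: ((4*m ≥ 16 → 3*m < 19) ∧ 2*m ≠ -1) → 2*m ≥ 16
Before m := 2*m - 3: ((8*m ≥ 28 → 6*m < 28) ∧ 4*m ≠ 5) → 4*m ≥ 22
Answer: WP = ((8*m ≥ 28 → 6*m < 28) ∧ 4*m ≠ 5) → 4*m ≥ 22


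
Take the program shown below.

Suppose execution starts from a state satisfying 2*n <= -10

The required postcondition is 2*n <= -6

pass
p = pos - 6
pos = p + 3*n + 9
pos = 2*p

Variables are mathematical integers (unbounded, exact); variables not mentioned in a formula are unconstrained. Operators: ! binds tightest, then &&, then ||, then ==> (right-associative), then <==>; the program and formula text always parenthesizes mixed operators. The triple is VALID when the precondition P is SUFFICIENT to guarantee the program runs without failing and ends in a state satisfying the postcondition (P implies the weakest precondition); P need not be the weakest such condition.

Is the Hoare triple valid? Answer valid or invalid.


Working backward. After the program, 2*n <= -6 must hold.
Before pos := 2*p: 2*n <= -6
Before pos := p + 3*n + 9: 2*n <= -6
Before p := pos - 6: 2*n <= -6
Before skip: 2*n <= -6
The weakest precondition is 2*n <= -6.
Check whether 2*n <= -10 implies it.
Every state satisfying the precondition satisfies the weakest precondition: the implication holds.
Answer: valid
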